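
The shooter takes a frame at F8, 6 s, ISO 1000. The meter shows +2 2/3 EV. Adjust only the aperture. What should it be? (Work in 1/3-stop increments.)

f/20

Overexposed by 2 2/3 stops → need 2 2/3 stops darker.
Aperture: f/8 → f/9 → f/10 → f/11 → f/13 → f/14 → f/16 → f/18 → f/20.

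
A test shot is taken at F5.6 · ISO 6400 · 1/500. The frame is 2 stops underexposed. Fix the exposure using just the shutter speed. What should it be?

1/125s

Underexposed by 2 stops → need 2 stops brighter.
Shutter speed: 1/500 → 1/250 → 1/125.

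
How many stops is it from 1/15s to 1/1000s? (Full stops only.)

6 stops

1/15 → 1/30 → 1/60 → 1/125 → 1/250 → 1/500 → 1/1000 — count the steps: 6 stops.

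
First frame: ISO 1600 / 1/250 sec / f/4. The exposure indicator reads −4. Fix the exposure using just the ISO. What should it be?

ISO 25600

Underexposed by 4 stops → need 4 stops brighter.
ISO: 1600 → 3200 → 6400 → 12800 → 25600.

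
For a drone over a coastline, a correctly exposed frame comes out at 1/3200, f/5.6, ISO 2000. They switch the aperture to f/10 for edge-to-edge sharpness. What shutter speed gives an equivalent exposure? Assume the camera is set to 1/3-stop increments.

1/1000s

Aperture: f/5.6 → f/6.3 → f/7.1 → f/8 → f/9 → f/10 — 1 2/3 stops narrower (darker).
Need 1 2/3 stops brighter from the shutter speed: 1/3200 → 1/2500 → 1/2000 → 1/1600 → 1/1250 → 1/1000.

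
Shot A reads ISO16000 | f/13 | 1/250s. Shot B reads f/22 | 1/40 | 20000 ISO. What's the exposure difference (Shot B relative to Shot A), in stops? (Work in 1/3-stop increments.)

Aperture: f/13 → f/14 → f/16 → f/18 → f/20 → f/22 — 1 2/3 stops smaller aperture (darker).
Shutter speed: 1/250 → 1/200 → 1/160 → 1/125 → 1/100 → 1/80 → 1/60 → 1/50 → 1/40 — 2 2/3 stops longer (brighter).
ISO: 16000 → 20000 — 1/3 stop raised (brighter).
Net: −1 2/3 +2 2/3 +1/3 = +1 1/3 stops.

1 1/3 stops brighter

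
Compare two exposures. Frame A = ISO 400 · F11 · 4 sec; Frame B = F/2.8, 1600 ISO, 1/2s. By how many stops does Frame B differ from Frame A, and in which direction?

Aperture: f/11 → f/8 → f/5.6 → f/4 → f/2.8 — 4 stops opened up (brighter).
Shutter speed: 4 → 2 → 1 → 1/2 — 3 stops faster (darker).
ISO: 400 → 800 → 1600 — 2 stops higher (brighter).
Net: +4 −3 +2 = +3 stops.

3 stops brighter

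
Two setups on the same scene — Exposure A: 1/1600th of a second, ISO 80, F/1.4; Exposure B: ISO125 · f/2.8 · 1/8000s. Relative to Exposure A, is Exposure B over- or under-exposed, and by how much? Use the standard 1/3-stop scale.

3 2/3 stops darker

Aperture: f/1.4 → f/1.6 → f/1.8 → f/2 → f/2.2 → f/2.5 → f/2.8 — 2 stops smaller aperture (darker).
Shutter speed: 1/1600 → 1/2000 → 1/2500 → 1/3200 → 1/4000 → 1/5000 → 1/6400 → 1/8000 — 2 1/3 stops faster (darker).
ISO: 80 → 100 → 125 — 2/3 stop raised (brighter).
Net: −2 −2 1/3 +2/3 = −3 2/3 stops.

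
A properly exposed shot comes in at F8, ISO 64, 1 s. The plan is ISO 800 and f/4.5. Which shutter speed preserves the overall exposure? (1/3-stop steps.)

1/40s

ISO: 64 → 80 → 100 → 125 → 160 → 200 → 250 → 320 → 400 → 500 → 640 → 800 — 3 2/3 stops raised (brighter).
Aperture: f/8 → f/7.1 → f/6.3 → f/5.6 → f/5 → f/4.5 — 1 2/3 stops wider (brighter).
Net change so far: 5 1/3 stops brighter. Offset with the shutter speed: 1 → 0.8 → 0.6 → 0.5 → 0.4 → 0.3 → 1/4 → 1/5 → 1/6 → 1/8 → 1/10 → 1/13 → 1/15 → 1/20 → 1/25 → 1/30 → 1/40.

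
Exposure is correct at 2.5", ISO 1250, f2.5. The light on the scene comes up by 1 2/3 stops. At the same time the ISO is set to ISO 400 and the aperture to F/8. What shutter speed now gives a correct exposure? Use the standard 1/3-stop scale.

Scene light: 1 2/3 stops brighter.
ISO: 1250 → 1000 → 800 → 640 → 500 → 400 — 1 2/3 stops dropped (darker).
Aperture: f/2.5 → f/2.8 → f/3.2 → f/3.5 → f/4 → f/4.5 → f/5 → f/5.6 → f/6.3 → f/7.1 → f/8 — 3 1/3 stops narrower (darker).
Net so far: 3 1/3 stops darker. Shutter speed: 2.5 → 3.2 → 4 → 5 → 6 → 8 → 10 → 13 → 15 → 20 → 25.

25 s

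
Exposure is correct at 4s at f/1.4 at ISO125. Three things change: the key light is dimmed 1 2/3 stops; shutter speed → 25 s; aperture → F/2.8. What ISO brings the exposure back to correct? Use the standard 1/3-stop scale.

ISO 250

Scene light: 1 2/3 stops darker.
Shutter speed: 4 → 5 → 6 → 8 → 10 → 13 → 15 → 20 → 25 — 2 2/3 stops slower (brighter).
Aperture: f/1.4 → f/1.6 → f/1.8 → f/2 → f/2.2 → f/2.5 → f/2.8 — 2 stops stopped down (darker).
Net so far: 1 stop darker. ISO: 125 → 160 → 200 → 250.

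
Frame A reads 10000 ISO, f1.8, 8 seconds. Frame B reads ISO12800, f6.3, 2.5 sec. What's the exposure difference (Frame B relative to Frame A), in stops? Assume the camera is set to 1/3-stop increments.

5 stops darker

Aperture: f/1.8 → f/2 → f/2.2 → f/2.5 → f/2.8 → f/3.2 → f/3.5 → f/4 → f/4.5 → f/5 → f/5.6 → f/6.3 — 3 2/3 stops smaller aperture (darker).
Shutter speed: 8 → 6 → 5 → 4 → 3.2 → 2.5 — 1 2/3 stops faster (darker).
ISO: 10000 → 12800 — 1/3 stop higher (brighter).
Net: −3 2/3 −1 2/3 +1/3 = −5 stops.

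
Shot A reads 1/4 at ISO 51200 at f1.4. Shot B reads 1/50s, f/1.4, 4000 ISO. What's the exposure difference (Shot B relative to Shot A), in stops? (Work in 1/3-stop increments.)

7 1/3 stops darker

Aperture: unchanged.
Shutter speed: 1/4 → 1/5 → 1/6 → 1/8 → 1/10 → 1/13 → 1/15 → 1/20 → 1/25 → 1/30 → 1/40 → 1/50 — 3 2/3 stops faster (darker).
ISO: 51200 → 40000 → 32000 → 25600 → 20000 → 16000 → 12800 → 10000 → 8000 → 6400 → 5000 → 4000 — 3 2/3 stops dropped (darker).
Net: −3 2/3 −3 2/3 = −7 1/3 stops.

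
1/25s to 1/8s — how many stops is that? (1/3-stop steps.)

1 2/3 stops

1/25 → 1/20 → 1/15 → 1/13 → 1/10 → 1/8 — count the steps: 5 third-stops = 1 2/3 stops.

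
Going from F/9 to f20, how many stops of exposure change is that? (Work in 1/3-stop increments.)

2 1/3 stops

f/9 → f/10 → f/11 → f/13 → f/14 → f/16 → f/18 → f/20 — count the steps: 7 third-stops = 2 1/3 stops.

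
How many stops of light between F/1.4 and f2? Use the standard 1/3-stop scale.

1 stop

f/1.4 → f/1.6 → f/1.8 → f/2 — count the steps: 3 third-stops = 1 stop.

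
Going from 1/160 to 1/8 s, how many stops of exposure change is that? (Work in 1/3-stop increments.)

4 1/3 stops

1/160 → 1/125 → 1/100 → 1/80 → 1/60 → 1/50 → 1/40 → 1/30 → 1/25 → 1/20 → 1/15 → 1/13 → 1/10 → 1/8 — count the steps: 13 third-stops = 4 1/3 stops.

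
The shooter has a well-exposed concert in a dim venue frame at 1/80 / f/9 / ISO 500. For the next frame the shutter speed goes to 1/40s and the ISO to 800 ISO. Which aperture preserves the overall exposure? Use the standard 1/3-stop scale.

Shutter speed: 1/80 → 1/60 → 1/50 → 1/40 — 1 stop longer (brighter).
ISO: 500 → 640 → 800 — 2/3 stop raised (brighter).
Net change so far: 1 2/3 stops brighter. Offset with the aperture: f/9 → f/10 → f/11 → f/13 → f/14 → f/16.

f/16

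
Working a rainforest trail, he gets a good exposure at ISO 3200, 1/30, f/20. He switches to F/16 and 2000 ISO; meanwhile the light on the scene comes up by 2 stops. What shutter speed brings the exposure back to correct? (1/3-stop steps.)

1/125s

Scene light: 2 stops brighter.
Aperture: f/20 → f/18 → f/16 — 2/3 stop larger aperture (brighter).
ISO: 3200 → 2500 → 2000 — 2/3 stop lower (darker).
Net so far: 2 stops brighter. Shutter speed: 1/30 → 1/40 → 1/50 → 1/60 → 1/80 → 1/100 → 1/125.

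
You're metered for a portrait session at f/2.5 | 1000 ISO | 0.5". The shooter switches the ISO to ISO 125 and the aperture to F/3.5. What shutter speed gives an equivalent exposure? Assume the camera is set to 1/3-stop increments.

8 s

ISO: 1000 → 800 → 640 → 500 → 400 → 320 → 250 → 200 → 160 → 125 — 3 stops dropped (darker).
Aperture: f/2.5 → f/2.8 → f/3.2 → f/3.5 — 1 stop stopped down (darker).
Net change so far: 4 stops darker. Offset with the shutter speed: 0.5 → 0.6 → 0.8 → 1 → 1.3 → 1.6 → 2 → 2.5 → 3.2 → 4 → 5 → 6 → 8.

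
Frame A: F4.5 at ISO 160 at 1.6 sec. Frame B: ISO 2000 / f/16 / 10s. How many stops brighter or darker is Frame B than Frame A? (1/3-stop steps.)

Aperture: f/4.5 → f/5 → f/5.6 → f/6.3 → f/7.1 → f/8 → f/9 → f/10 → f/11 → f/13 → f/14 → f/16 — 3 2/3 stops smaller aperture (darker).
Shutter speed: 1.6 → 2 → 2.5 → 3.2 → 4 → 5 → 6 → 8 → 10 — 2 2/3 stops longer (brighter).
ISO: 160 → 200 → 250 → 320 → 400 → 500 → 640 → 800 → 1000 → 1250 → 1600 → 2000 — 3 2/3 stops higher (brighter).
Net: −3 2/3 +2 2/3 +3 2/3 = +2 2/3 stops.

2 2/3 stops brighter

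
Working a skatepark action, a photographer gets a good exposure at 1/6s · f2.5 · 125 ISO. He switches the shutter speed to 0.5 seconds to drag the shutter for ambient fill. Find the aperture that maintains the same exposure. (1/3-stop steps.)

f/4.5

Shutter speed: 1/6 → 1/5 → 1/4 → 0.3 → 0.4 → 0.5 — 1 2/3 stops longer (brighter).
Need 1 2/3 stops darker from the aperture: f/2.5 → f/2.8 → f/3.2 → f/3.5 → f/4 → f/4.5.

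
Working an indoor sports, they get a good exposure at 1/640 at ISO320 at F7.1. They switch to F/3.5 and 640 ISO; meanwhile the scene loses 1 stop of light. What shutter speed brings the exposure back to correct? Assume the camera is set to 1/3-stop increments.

1/2500s

Scene light: 1 stop darker.
Aperture: f/7.1 → f/6.3 → f/5.6 → f/5 → f/4.5 → f/4 → f/3.5 — 2 stops wider (brighter).
ISO: 320 → 400 → 500 → 640 — 1 stop higher (brighter).
Net so far: 2 stops brighter. Shutter speed: 1/640 → 1/800 → 1/1000 → 1/1250 → 1/1600 → 1/2000 → 1/2500.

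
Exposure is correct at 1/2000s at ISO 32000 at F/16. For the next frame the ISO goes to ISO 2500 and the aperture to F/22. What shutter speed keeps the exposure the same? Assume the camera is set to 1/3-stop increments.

ISO: 32000 → 25600 → 20000 → 16000 → 12800 → 10000 → 8000 → 6400 → 5000 → 4000 → 3200 → 2500 — 3 2/3 stops dropped (darker).
Aperture: f/16 → f/18 → f/20 → f/22 — 1 stop stopped down (darker).
Net change so far: 4 2/3 stops darker. Offset with the shutter speed: 1/2000 → 1/1600 → 1/1250 → 1/1000 → 1/800 → 1/640 → 1/500 → 1/400 → 1/320 → 1/250 → 1/200 → 1/160 → 1/125 → 1/100 → 1/80.

1/80s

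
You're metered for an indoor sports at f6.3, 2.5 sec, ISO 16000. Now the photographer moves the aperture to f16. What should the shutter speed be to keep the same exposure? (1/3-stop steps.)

Aperture: f/6.3 → f/7.1 → f/8 → f/9 → f/10 → f/11 → f/13 → f/14 → f/16 — 2 2/3 stops stopped down (darker).
Need 2 2/3 stops brighter from the shutter speed: 2.5 → 3.2 → 4 → 5 → 6 → 8 → 10 → 13 → 15.

15 s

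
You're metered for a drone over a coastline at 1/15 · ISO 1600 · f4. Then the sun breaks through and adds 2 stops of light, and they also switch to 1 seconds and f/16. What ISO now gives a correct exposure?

ISO 400

Scene light: 2 stops brighter.
Shutter speed: 1/15 → 1/8 → 1/4 → 1/2 → 1 — 4 stops longer (brighter).
Aperture: f/4 → f/5.6 → f/8 → f/11 → f/16 — 4 stops smaller aperture (darker).
Net so far: 2 stops brighter. ISO: 1600 → 800 → 400.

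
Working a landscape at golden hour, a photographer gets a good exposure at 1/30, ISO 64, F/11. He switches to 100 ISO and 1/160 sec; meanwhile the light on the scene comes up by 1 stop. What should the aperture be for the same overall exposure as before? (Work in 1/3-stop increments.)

Scene light: 1 stop brighter.
ISO: 64 → 80 → 100 — 2/3 stop raised (brighter).
Shutter speed: 1/30 → 1/40 → 1/50 → 1/60 → 1/80 → 1/100 → 1/125 → 1/160 — 2 1/3 stops shorter (darker).
Net so far: 2/3 stop darker. Aperture: f/11 → f/10 → f/9.

f/9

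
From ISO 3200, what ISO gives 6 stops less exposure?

ISO: 3200 → 1600 → 800 → 400 → 200 → 100 → 50 — 6 stops dropped (darker).

ISO 50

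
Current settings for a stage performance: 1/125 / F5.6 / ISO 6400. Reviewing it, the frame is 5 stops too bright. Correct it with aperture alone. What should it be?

Overexposed by 5 stops → need 5 stops darker.
Aperture: f/5.6 → f/8 → f/11 → f/16 → f/22 → f/32.

f/32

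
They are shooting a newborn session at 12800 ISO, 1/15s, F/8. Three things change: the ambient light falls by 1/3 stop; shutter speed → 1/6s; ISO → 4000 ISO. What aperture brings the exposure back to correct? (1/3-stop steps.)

f/6.3

Scene light: 1/3 stop darker.
Shutter speed: 1/15 → 1/13 → 1/10 → 1/8 → 1/6 — 1 1/3 stops slower (brighter).
ISO: 12800 → 10000 → 8000 → 6400 → 5000 → 4000 — 1 2/3 stops dropped (darker).
Net so far: 2/3 stop darker. Aperture: f/8 → f/7.1 → f/6.3.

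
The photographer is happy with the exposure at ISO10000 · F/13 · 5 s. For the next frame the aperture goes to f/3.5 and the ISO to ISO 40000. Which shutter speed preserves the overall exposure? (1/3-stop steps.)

Aperture: f/13 → f/11 → f/10 → f/9 → f/8 → f/7.1 → f/6.3 → f/5.6 → f/5 → f/4.5 → f/4 → f/3.5 — 3 2/3 stops opened up (brighter).
ISO: 10000 → 12800 → 16000 → 20000 → 25600 → 32000 → 40000 — 2 stops raised (brighter).
Net change so far: 5 2/3 stops brighter. Offset with the shutter speed: 5 → 4 → 3.2 → 2.5 → 2 → 1.6 → 1.3 → 1 → 0.8 → 0.6 → 0.5 → 0.4 → 0.3 → 1/4 → 1/5 → 1/6 → 1/8 → 1/10.

1/10s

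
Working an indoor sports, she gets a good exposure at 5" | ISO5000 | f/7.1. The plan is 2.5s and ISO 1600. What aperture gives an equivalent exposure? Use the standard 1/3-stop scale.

Shutter speed: 5 → 4 → 3.2 → 2.5 — 1 stop shorter (darker).
ISO: 5000 → 4000 → 3200 → 2500 → 2000 → 1600 — 1 2/3 stops lower (darker).
Net change so far: 2 2/3 stops darker. Offset with the aperture: f/7.1 → f/6.3 → f/5.6 → f/5 → f/4.5 → f/4 → f/3.5 → f/3.2 → f/2.8.

f/2.8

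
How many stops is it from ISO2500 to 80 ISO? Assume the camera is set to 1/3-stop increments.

5 stops

2500 → 2000 → 1600 → 1250 → 1000 → 800 → 640 → 500 → 400 → 320 → 250 → 200 → 160 → 125 → 100 → 80 — count the steps: 15 third-stops = 5 stops.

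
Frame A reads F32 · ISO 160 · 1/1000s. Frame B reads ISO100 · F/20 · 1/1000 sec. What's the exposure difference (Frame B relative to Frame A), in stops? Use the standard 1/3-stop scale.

Aperture: f/32 → f/29 → f/25 → f/22 → f/20 — 1 1/3 stops opened up (brighter).
Shutter speed: unchanged.
ISO: 160 → 125 → 100 — 2/3 stop lower (darker).
Net: +1 1/3 −2/3 = +2/3 stops.

2/3 stop brighter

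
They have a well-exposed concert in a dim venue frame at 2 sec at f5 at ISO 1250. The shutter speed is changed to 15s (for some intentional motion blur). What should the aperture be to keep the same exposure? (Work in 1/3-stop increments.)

Shutter speed: 2 → 2.5 → 3.2 → 4 → 5 → 6 → 8 → 10 → 13 → 15 — 3 stops longer (brighter).
Need 3 stops darker from the aperture: f/5 → f/5.6 → f/6.3 → f/7.1 → f/8 → f/9 → f/10 → f/11 → f/13 → f/14.

f/14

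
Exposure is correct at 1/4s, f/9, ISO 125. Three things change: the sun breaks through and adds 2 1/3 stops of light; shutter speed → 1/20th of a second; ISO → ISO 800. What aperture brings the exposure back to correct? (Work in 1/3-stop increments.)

f/22

Scene light: 2 1/3 stops brighter.
Shutter speed: 1/4 → 1/5 → 1/6 → 1/8 → 1/10 → 1/13 → 1/15 → 1/20 — 2 1/3 stops faster (darker).
ISO: 125 → 160 → 200 → 250 → 320 → 400 → 500 → 640 → 800 — 2 2/3 stops higher (brighter).
Net so far: 2 2/3 stops brighter. Aperture: f/9 → f/10 → f/11 → f/13 → f/14 → f/16 → f/18 → f/20 → f/22.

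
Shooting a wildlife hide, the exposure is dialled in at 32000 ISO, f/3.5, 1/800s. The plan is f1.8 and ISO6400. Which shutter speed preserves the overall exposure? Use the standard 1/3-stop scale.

Aperture: f/3.5 → f/3.2 → f/2.8 → f/2.5 → f/2.2 → f/2 → f/1.8 — 2 stops larger aperture (brighter).
ISO: 32000 → 25600 → 20000 → 16000 → 12800 → 10000 → 8000 → 6400 — 2 1/3 stops dropped (darker).
Net change so far: 1/3 stop darker. Offset with the shutter speed: 1/800 → 1/640.

1/640s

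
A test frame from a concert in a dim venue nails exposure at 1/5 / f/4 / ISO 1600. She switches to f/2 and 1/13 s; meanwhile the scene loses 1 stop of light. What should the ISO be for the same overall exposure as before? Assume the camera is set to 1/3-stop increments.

ISO 2000

Scene light: 1 stop darker.
Aperture: f/4 → f/3.5 → f/3.2 → f/2.8 → f/2.5 → f/2.2 → f/2 — 2 stops opened up (brighter).
Shutter speed: 1/5 → 1/6 → 1/8 → 1/10 → 1/13 — 1 1/3 stops faster (darker).
Net so far: 1/3 stop darker. ISO: 1600 → 2000.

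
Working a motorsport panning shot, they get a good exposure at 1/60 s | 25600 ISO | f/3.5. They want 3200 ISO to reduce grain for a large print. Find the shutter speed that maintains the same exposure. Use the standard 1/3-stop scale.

ISO: 25600 → 20000 → 16000 → 12800 → 10000 → 8000 → 6400 → 5000 → 4000 → 3200 — 3 stops lower (darker).
Need 3 stops brighter from the shutter speed: 1/60 → 1/50 → 1/40 → 1/30 → 1/25 → 1/20 → 1/15 → 1/13 → 1/10 → 1/8.

1/8s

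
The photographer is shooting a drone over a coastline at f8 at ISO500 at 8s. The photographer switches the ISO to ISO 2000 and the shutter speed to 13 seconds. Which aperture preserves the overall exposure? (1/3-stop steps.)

f/20

ISO: 500 → 640 → 800 → 1000 → 1250 → 1600 → 2000 — 2 stops higher (brighter).
Shutter speed: 8 → 10 → 13 — 2/3 stop longer (brighter).
Net change so far: 2 2/3 stops brighter. Offset with the aperture: f/8 → f/9 → f/10 → f/11 → f/13 → f/14 → f/16 → f/18 → f/20.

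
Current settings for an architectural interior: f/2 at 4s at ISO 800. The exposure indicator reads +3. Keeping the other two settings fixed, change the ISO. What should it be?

ISO 100

Overexposed by 3 stops → need 3 stops darker.
ISO: 800 → 400 → 200 → 100.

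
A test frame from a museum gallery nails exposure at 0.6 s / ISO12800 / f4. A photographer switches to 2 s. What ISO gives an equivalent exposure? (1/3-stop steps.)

Shutter speed: 0.6 → 0.8 → 1 → 1.3 → 1.6 → 2 — 1 2/3 stops slower (brighter).
Need 1 2/3 stops darker from the ISO: 12800 → 10000 → 8000 → 6400 → 5000 → 4000.

ISO 4000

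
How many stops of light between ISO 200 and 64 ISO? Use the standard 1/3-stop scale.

1 2/3 stops

200 → 160 → 125 → 100 → 80 → 64 — count the steps: 5 third-stops = 1 2/3 stops.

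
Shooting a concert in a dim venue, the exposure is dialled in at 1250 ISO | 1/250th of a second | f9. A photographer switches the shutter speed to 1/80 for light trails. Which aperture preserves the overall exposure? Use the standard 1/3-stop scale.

Shutter speed: 1/250 → 1/200 → 1/160 → 1/125 → 1/100 → 1/80 — 1 2/3 stops longer (brighter).
Need 1 2/3 stops darker from the aperture: f/9 → f/10 → f/11 → f/13 → f/14 → f/16.

f/16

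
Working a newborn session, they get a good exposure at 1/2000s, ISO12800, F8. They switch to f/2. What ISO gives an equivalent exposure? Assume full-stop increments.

ISO 800

Aperture: f/8 → f/5.6 → f/4 → f/2.8 → f/2 — 4 stops larger aperture (brighter).
Need 4 stops darker from the ISO: 12800 → 6400 → 3200 → 1600 → 800.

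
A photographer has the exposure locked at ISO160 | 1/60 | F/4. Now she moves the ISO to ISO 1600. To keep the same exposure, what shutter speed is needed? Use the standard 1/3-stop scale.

ISO: 160 → 200 → 250 → 320 → 400 → 500 → 640 → 800 → 1000 → 1250 → 1600 — 3 1/3 stops raised (brighter).
Need 3 1/3 stops darker from the shutter speed: 1/60 → 1/80 → 1/100 → 1/125 → 1/160 → 1/200 → 1/250 → 1/320 → 1/400 → 1/500 → 1/640.

1/640s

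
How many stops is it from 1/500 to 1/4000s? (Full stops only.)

1/500 → 1/1000 → 1/2000 → 1/4000 — count the steps: 3 stops.

3 stops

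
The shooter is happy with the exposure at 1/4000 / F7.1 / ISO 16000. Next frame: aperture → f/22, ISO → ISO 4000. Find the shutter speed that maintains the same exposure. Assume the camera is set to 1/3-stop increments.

1/100s

Aperture: f/7.1 → f/8 → f/9 → f/10 → f/11 → f/13 → f/14 → f/16 → f/18 → f/20 → f/22 — 3 1/3 stops stopped down (darker).
ISO: 16000 → 12800 → 10000 → 8000 → 6400 → 5000 → 4000 — 2 stops lower (darker).
Net change so far: 5 1/3 stops darker. Offset with the shutter speed: 1/4000 → 1/3200 → 1/2500 → 1/2000 → 1/1600 → 1/1250 → 1/1000 → 1/800 → 1/640 → 1/500 → 1/400 → 1/320 → 1/250 → 1/200 → 1/160 → 1/125 → 1/100.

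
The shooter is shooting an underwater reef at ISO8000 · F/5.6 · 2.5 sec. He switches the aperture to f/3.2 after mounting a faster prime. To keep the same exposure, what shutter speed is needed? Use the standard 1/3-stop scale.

0.8 s

Aperture: f/5.6 → f/5 → f/4.5 → f/4 → f/3.5 → f/3.2 — 1 2/3 stops larger aperture (brighter).
Need 1 2/3 stops darker from the shutter speed: 2.5 → 2 → 1.6 → 1.3 → 1 → 0.8.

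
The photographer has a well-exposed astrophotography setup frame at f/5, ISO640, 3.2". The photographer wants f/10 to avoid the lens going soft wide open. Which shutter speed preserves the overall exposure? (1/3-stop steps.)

13 s

Aperture: f/5 → f/5.6 → f/6.3 → f/7.1 → f/8 → f/9 → f/10 — 2 stops narrower (darker).
Need 2 stops brighter from the shutter speed: 3.2 → 4 → 5 → 6 → 8 → 10 → 13.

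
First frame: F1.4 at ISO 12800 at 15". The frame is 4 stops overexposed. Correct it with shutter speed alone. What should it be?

Overexposed by 4 stops → need 4 stops darker.
Shutter speed: 15 → 8 → 4 → 2 → 1.

1 s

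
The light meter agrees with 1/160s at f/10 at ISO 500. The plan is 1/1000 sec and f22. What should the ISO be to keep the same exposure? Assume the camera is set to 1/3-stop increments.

Shutter speed: 1/160 → 1/200 → 1/250 → 1/320 → 1/400 → 1/500 → 1/640 → 1/800 → 1/1000 — 2 2/3 stops shorter (darker).
Aperture: f/10 → f/11 → f/13 → f/14 → f/16 → f/18 → f/20 → f/22 — 2 1/3 stops narrower (darker).
Net change so far: 5 stops darker. Offset with the ISO: 500 → 640 → 800 → 1000 → 1250 → 1600 → 2000 → 2500 → 3200 → 4000 → 5000 → 6400 → 8000 → 10000 → 12800 → 16000.

ISO 16000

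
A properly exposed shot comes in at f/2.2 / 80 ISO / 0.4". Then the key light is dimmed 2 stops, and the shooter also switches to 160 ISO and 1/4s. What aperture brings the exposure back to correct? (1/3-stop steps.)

Scene light: 2 stops darker.
ISO: 80 → 100 → 125 → 160 — 1 stop raised (brighter).
Shutter speed: 0.4 → 0.3 → 1/4 — 2/3 stop shorter (darker).
Net so far: 1 2/3 stops darker. Aperture: f/2.2 → f/2 → f/1.8 → f/1.6 → f/1.4 → f/1.2.

f/1.2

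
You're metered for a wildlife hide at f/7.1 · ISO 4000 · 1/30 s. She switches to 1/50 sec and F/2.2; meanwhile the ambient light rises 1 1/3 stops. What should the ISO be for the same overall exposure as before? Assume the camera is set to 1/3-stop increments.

Scene light: 1 1/3 stops brighter.
Shutter speed: 1/30 → 1/40 → 1/50 — 2/3 stop faster (darker).
Aperture: f/7.1 → f/6.3 → f/5.6 → f/5 → f/4.5 → f/4 → f/3.5 → f/3.2 → f/2.8 → f/2.5 → f/2.2 — 3 1/3 stops larger aperture (brighter).
Net so far: 4 stops brighter. ISO: 4000 → 3200 → 2500 → 2000 → 1600 → 1250 → 1000 → 800 → 640 → 500 → 400 → 320 → 250.

ISO 250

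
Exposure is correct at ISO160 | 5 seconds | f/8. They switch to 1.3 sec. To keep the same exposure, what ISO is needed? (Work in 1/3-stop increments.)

ISO 640

Shutter speed: 5 → 4 → 3.2 → 2.5 → 2 → 1.6 → 1.3 — 2 stops faster (darker).
Need 2 stops brighter from the ISO: 160 → 200 → 250 → 320 → 400 → 500 → 640.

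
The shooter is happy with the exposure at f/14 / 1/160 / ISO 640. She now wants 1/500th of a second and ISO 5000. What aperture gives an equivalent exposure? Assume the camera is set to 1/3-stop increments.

f/22

Shutter speed: 1/160 → 1/200 → 1/250 → 1/320 → 1/400 → 1/500 — 1 2/3 stops shorter (darker).
ISO: 640 → 800 → 1000 → 1250 → 1600 → 2000 → 2500 → 3200 → 4000 → 5000 — 3 stops raised (brighter).
Net change so far: 1 1/3 stops brighter. Offset with the aperture: f/14 → f/16 → f/18 → f/20 → f/22.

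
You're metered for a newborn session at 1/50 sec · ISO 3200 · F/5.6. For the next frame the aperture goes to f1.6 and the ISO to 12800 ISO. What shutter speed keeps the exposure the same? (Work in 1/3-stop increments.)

Aperture: f/5.6 → f/5 → f/4.5 → f/4 → f/3.5 → f/3.2 → f/2.8 → f/2.5 → f/2.2 → f/2 → f/1.8 → f/1.6 — 3 2/3 stops larger aperture (brighter).
ISO: 3200 → 4000 → 5000 → 6400 → 8000 → 10000 → 12800 — 2 stops raised (brighter).
Net change so far: 5 2/3 stops brighter. Offset with the shutter speed: 1/50 → 1/60 → 1/80 → 1/100 → 1/125 → 1/160 → 1/200 → 1/250 → 1/320 → 1/400 → 1/500 → 1/640 → 1/800 → 1/1000 → 1/1250 → 1/1600 → 1/2000 → 1/2500.

1/2500s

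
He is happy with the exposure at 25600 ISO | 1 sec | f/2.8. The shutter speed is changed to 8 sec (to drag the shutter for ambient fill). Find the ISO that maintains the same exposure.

Shutter speed: 1 → 2 → 4 → 8 — 3 stops longer (brighter).
Need 3 stops darker from the ISO: 25600 → 12800 → 6400 → 3200.

ISO 3200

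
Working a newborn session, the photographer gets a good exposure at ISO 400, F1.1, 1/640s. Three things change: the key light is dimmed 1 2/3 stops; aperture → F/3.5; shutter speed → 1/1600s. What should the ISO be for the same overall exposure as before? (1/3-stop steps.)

ISO 32000

Scene light: 1 2/3 stops darker.
Aperture: f/1.1 → f/1.2 → f/1.4 → f/1.6 → f/1.8 → f/2 → f/2.2 → f/2.5 → f/2.8 → f/3.2 → f/3.5 — 3 1/3 stops smaller aperture (darker).
Shutter speed: 1/640 → 1/800 → 1/1000 → 1/1250 → 1/1600 — 1 1/3 stops shorter (darker).
Net so far: 6 1/3 stops darker. ISO: 400 → 500 → 640 → 800 → 1000 → 1250 → 1600 → 2000 → 2500 → 3200 → 4000 → 5000 → 6400 → 8000 → 10000 → 12800 → 16000 → 20000 → 25600 → 32000.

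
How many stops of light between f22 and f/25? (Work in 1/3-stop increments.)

1/3 stop

f/22 → f/25 — count the steps: 1 third-stops = 1/3 stop.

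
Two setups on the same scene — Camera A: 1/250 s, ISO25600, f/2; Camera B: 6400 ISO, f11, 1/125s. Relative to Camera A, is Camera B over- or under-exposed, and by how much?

6 stops darker

Aperture: f/2 → f/2.8 → f/4 → f/5.6 → f/8 → f/11 — 5 stops narrower (darker).
Shutter speed: 1/250 → 1/125 — 1 stop slower (brighter).
ISO: 25600 → 12800 → 6400 — 2 stops dropped (darker).
Net: −5 +1 −2 = −6 stops.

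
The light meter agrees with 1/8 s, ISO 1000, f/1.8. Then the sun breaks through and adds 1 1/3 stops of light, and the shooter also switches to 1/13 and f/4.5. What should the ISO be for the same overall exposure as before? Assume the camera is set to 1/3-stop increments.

Scene light: 1 1/3 stops brighter.
Shutter speed: 1/8 → 1/10 → 1/13 — 2/3 stop shorter (darker).
Aperture: f/1.8 → f/2 → f/2.2 → f/2.5 → f/2.8 → f/3.2 → f/3.5 → f/4 → f/4.5 — 2 2/3 stops narrower (darker).
Net so far: 2 stops darker. ISO: 1000 → 1250 → 1600 → 2000 → 2500 → 3200 → 4000.

ISO 4000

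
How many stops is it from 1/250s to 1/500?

1 stop

1/250 → 1/500 — count the steps: 1 stop.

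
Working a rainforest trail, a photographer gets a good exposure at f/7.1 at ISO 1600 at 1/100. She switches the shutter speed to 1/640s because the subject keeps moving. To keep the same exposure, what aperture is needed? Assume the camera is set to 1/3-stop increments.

f/2.8

Shutter speed: 1/100 → 1/125 → 1/160 → 1/200 → 1/250 → 1/320 → 1/400 → 1/500 → 1/640 — 2 2/3 stops faster (darker).
Need 2 2/3 stops brighter from the aperture: f/7.1 → f/6.3 → f/5.6 → f/5 → f/4.5 → f/4 → f/3.5 → f/3.2 → f/2.8.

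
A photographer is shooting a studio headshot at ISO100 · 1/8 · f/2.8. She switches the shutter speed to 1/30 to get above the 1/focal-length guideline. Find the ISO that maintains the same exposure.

Shutter speed: 1/8 → 1/15 → 1/30 — 2 stops shorter (darker).
Need 2 stops brighter from the ISO: 100 → 200 → 400.

ISO 400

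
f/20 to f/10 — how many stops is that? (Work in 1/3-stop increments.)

2 stops

f/20 → f/18 → f/16 → f/14 → f/13 → f/11 → f/10 — count the steps: 6 third-stops = 2 stops.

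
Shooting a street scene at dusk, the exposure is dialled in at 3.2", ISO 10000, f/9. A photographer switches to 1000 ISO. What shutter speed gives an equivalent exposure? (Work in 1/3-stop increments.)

30 s

ISO: 10000 → 8000 → 6400 → 5000 → 4000 → 3200 → 2500 → 2000 → 1600 → 1250 → 1000 — 3 1/3 stops lower (darker).
Need 3 1/3 stops brighter from the shutter speed: 3.2 → 4 → 5 → 6 → 8 → 10 → 13 → 15 → 20 → 25 → 30.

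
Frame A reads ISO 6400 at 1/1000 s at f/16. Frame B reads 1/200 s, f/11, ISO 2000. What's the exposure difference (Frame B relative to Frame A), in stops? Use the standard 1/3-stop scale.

1 2/3 stops brighter

Aperture: f/16 → f/14 → f/13 → f/11 — 1 stop wider (brighter).
Shutter speed: 1/1000 → 1/800 → 1/640 → 1/500 → 1/400 → 1/320 → 1/250 → 1/200 — 2 1/3 stops slower (brighter).
ISO: 6400 → 5000 → 4000 → 3200 → 2500 → 2000 — 1 2/3 stops lower (darker).
Net: +1 +2 1/3 −1 2/3 = +1 2/3 stops.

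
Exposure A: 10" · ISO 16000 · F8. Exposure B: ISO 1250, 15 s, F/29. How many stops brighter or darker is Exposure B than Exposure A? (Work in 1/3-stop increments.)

Aperture: f/8 → f/9 → f/10 → f/11 → f/13 → f/14 → f/16 → f/18 → f/20 → f/22 → f/25 → f/29 — 3 2/3 stops narrower (darker).
Shutter speed: 10 → 13 → 15 — 2/3 stop slower (brighter).
ISO: 16000 → 12800 → 10000 → 8000 → 6400 → 5000 → 4000 → 3200 → 2500 → 2000 → 1600 → 1250 — 3 2/3 stops lower (darker).
Net: −3 2/3 +2/3 −3 2/3 = −6 2/3 stops.

6 2/3 stops darker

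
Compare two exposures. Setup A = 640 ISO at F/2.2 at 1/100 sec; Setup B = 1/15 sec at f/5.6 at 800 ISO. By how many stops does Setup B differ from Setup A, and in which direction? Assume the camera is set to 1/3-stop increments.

Aperture: f/2.2 → f/2.5 → f/2.8 → f/3.2 → f/3.5 → f/4 → f/4.5 → f/5 → f/5.6 — 2 2/3 stops smaller aperture (darker).
Shutter speed: 1/100 → 1/80 → 1/60 → 1/50 → 1/40 → 1/30 → 1/25 → 1/20 → 1/15 — 2 2/3 stops slower (brighter).
ISO: 640 → 800 — 1/3 stop raised (brighter).
Net: −2 2/3 +2 2/3 +1/3 = +1/3 stops.

1/3 stop brighter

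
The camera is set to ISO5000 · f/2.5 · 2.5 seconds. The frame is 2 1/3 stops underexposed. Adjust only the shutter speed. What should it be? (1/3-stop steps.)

13 s

Underexposed by 2 1/3 stops → need 2 1/3 stops brighter.
Shutter speed: 2.5 → 3.2 → 4 → 5 → 6 → 8 → 10 → 13.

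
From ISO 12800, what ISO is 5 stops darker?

ISO: 12800 → 6400 → 3200 → 1600 → 800 → 400 — 5 stops dropped (darker).

ISO 400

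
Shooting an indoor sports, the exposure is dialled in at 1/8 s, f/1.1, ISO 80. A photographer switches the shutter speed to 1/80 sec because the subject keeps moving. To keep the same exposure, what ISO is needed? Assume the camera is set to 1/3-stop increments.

Shutter speed: 1/8 → 1/10 → 1/13 → 1/15 → 1/20 → 1/25 → 1/30 → 1/40 → 1/50 → 1/60 → 1/80 — 3 1/3 stops shorter (darker).
Need 3 1/3 stops brighter from the ISO: 80 → 100 → 125 → 160 → 200 → 250 → 320 → 400 → 500 → 640 → 800.

ISO 800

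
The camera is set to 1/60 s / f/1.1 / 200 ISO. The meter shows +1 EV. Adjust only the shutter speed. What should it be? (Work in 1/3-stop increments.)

Overexposed by 1 stop → need 1 stop darker.
Shutter speed: 1/60 → 1/80 → 1/100 → 1/125.

1/125s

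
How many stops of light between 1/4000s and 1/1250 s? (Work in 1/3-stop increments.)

1/4000 → 1/3200 → 1/2500 → 1/2000 → 1/1600 → 1/1250 — count the steps: 5 third-stops = 1 2/3 stops.

1 2/3 stops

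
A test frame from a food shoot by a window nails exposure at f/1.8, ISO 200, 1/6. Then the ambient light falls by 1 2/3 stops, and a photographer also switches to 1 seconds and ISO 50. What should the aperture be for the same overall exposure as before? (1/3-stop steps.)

Scene light: 1 2/3 stops darker.
Shutter speed: 1/6 → 1/5 → 1/4 → 0.3 → 0.4 → 0.5 → 0.6 → 0.8 → 1 — 2 2/3 stops longer (brighter).
ISO: 200 → 160 → 125 → 100 → 80 → 64 → 50 — 2 stops dropped (darker).
Net so far: 1 stop darker. Aperture: f/1.8 → f/1.6 → f/1.4 → f/1.2.

f/1.2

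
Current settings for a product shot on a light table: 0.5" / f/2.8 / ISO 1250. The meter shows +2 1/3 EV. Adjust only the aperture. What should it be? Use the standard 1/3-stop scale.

Overexposed by 2 1/3 stops → need 2 1/3 stops darker.
Aperture: f/2.8 → f/3.2 → f/3.5 → f/4 → f/4.5 → f/5 → f/5.6 → f/6.3.

f/6.3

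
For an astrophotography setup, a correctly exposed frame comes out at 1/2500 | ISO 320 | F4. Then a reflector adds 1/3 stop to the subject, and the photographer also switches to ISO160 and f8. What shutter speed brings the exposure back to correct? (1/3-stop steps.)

Scene light: 1/3 stop brighter.
ISO: 320 → 250 → 200 → 160 — 1 stop dropped (darker).
Aperture: f/4 → f/4.5 → f/5 → f/5.6 → f/6.3 → f/7.1 → f/8 — 2 stops smaller aperture (darker).
Net so far: 2 2/3 stops darker. Shutter speed: 1/2500 → 1/2000 → 1/1600 → 1/1250 → 1/1000 → 1/800 → 1/640 → 1/500 → 1/400.

1/400s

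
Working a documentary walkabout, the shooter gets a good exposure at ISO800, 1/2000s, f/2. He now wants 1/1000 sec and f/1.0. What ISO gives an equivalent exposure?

Shutter speed: 1/2000 → 1/1000 — 1 stop slower (brighter).
Aperture: f/2 → f/1.4 → f/1.0 — 2 stops larger aperture (brighter).
Net change so far: 3 stops brighter. Offset with the ISO: 800 → 400 → 200 → 100.

ISO 100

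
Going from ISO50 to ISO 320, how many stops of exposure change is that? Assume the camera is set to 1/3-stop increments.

50 → 64 → 80 → 100 → 125 → 160 → 200 → 250 → 320 — count the steps: 8 third-stops = 2 2/3 stops.

2 2/3 stops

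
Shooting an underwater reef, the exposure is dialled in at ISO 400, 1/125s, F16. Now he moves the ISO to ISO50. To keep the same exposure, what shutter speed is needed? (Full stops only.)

1/15s

ISO: 400 → 200 → 100 → 50 — 3 stops dropped (darker).
Need 3 stops brighter from the shutter speed: 1/125 → 1/60 → 1/30 → 1/15.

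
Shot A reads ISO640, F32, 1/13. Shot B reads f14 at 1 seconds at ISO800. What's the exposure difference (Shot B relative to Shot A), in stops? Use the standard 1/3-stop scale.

Aperture: f/32 → f/29 → f/25 → f/22 → f/20 → f/18 → f/16 → f/14 — 2 1/3 stops larger aperture (brighter).
Shutter speed: 1/13 → 1/10 → 1/8 → 1/6 → 1/5 → 1/4 → 0.3 → 0.4 → 0.5 → 0.6 → 0.8 → 1 — 3 2/3 stops longer (brighter).
ISO: 640 → 800 — 1/3 stop higher (brighter).
Net: +2 1/3 +3 2/3 +1/3 = +6 1/3 stops.

6 1/3 stops brighter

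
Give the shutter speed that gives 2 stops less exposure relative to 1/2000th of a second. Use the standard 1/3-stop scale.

1/8000s

Shutter speed: 1/2000 → 1/2500 → 1/3200 → 1/4000 → 1/5000 → 1/6400 → 1/8000 — 2 stops faster (darker).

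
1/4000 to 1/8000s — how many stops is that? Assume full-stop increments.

1 stop

1/4000 → 1/8000 — count the steps: 1 stop.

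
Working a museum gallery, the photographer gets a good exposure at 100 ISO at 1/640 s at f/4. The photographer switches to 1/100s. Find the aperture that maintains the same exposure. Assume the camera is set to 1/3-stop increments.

f/10

Shutter speed: 1/640 → 1/500 → 1/400 → 1/320 → 1/250 → 1/200 → 1/160 → 1/125 → 1/100 — 2 2/3 stops longer (brighter).
Need 2 2/3 stops darker from the aperture: f/4 → f/4.5 → f/5 → f/5.6 → f/6.3 → f/7.1 → f/8 → f/9 → f/10.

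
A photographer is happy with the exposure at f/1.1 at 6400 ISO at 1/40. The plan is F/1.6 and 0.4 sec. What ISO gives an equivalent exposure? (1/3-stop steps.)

ISO 800

Aperture: f/1.1 → f/1.2 → f/1.4 → f/1.6 — 1 stop smaller aperture (darker).
Shutter speed: 1/40 → 1/30 → 1/25 → 1/20 → 1/15 → 1/13 → 1/10 → 1/8 → 1/6 → 1/5 → 1/4 → 0.3 → 0.4 — 4 stops longer (brighter).
Net change so far: 3 stops brighter. Offset with the ISO: 6400 → 5000 → 4000 → 3200 → 2500 → 2000 → 1600 → 1250 → 1000 → 800.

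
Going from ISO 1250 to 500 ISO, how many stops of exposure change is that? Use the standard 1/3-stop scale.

1 1/3 stops

1250 → 1000 → 800 → 640 → 500 — count the steps: 4 third-stops = 1 1/3 stops.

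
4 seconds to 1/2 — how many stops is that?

3 stops

4 → 2 → 1 → 1/2 — count the steps: 3 stops.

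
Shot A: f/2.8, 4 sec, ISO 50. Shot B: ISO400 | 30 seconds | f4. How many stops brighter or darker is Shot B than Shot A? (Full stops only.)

Aperture: f/2.8 → f/4 — 1 stop stopped down (darker).
Shutter speed: 4 → 8 → 15 → 30 — 3 stops slower (brighter).
ISO: 50 → 100 → 200 → 400 — 3 stops higher (brighter).
Net: −1 +3 +3 = +5 stops.

5 stops brighter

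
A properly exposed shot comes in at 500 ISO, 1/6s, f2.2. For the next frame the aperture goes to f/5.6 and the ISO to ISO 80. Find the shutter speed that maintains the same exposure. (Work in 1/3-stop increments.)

6 s

Aperture: f/2.2 → f/2.5 → f/2.8 → f/3.2 → f/3.5 → f/4 → f/4.5 → f/5 → f/5.6 — 2 2/3 stops smaller aperture (darker).
ISO: 500 → 400 → 320 → 250 → 200 → 160 → 125 → 100 → 80 — 2 2/3 stops dropped (darker).
Net change so far: 5 1/3 stops darker. Offset with the shutter speed: 1/6 → 1/5 → 1/4 → 0.3 → 0.4 → 0.5 → 0.6 → 0.8 → 1 → 1.3 → 1.6 → 2 → 2.5 → 3.2 → 4 → 5 → 6.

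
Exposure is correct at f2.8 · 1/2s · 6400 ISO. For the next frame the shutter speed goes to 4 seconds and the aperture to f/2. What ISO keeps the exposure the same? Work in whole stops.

Shutter speed: 1/2 → 1 → 2 → 4 — 3 stops slower (brighter).
Aperture: f/2.8 → f/2 — 1 stop opened up (brighter).
Net change so far: 4 stops brighter. Offset with the ISO: 6400 → 3200 → 1600 → 800 → 400.

ISO 400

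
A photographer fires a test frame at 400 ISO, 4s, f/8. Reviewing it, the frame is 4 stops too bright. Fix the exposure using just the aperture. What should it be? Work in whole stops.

Overexposed by 4 stops → need 4 stops darker.
Aperture: f/8 → f/11 → f/16 → f/22 → f/32.

f/32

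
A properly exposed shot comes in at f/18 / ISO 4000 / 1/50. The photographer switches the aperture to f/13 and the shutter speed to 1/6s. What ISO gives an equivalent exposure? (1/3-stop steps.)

Aperture: f/18 → f/16 → f/14 → f/13 — 1 stop larger aperture (brighter).
Shutter speed: 1/50 → 1/40 → 1/30 → 1/25 → 1/20 → 1/15 → 1/13 → 1/10 → 1/8 → 1/6 — 3 stops longer (brighter).
Net change so far: 4 stops brighter. Offset with the ISO: 4000 → 3200 → 2500 → 2000 → 1600 → 1250 → 1000 → 800 → 640 → 500 → 400 → 320 → 250.

ISO 250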